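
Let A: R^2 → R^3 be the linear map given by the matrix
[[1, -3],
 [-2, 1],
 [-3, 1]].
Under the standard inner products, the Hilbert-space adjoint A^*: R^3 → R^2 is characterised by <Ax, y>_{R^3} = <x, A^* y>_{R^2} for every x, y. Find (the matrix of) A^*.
A^* = A^T =
[[1, -2, -3],
 [-3, 1, 1]]

For real matrices with standard dot products, the defining identity <Ax, y> = <x, A^* y> gives (Ax)^T y = x^T (A^*) y, i.e. x^T A^T y = x^T (A^*) y. Since this holds for all x, y, we must have A^* = A^T. Therefore
A^* =
[[1, -2, -3],
 [-3, 1, 1]].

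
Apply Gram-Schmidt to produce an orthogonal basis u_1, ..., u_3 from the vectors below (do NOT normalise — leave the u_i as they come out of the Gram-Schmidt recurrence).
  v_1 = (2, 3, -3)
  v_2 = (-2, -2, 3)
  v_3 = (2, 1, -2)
Orthogonal basis:
  u_1 = (2, 3, -3)
  u_2 = (-3/11, 13/22, 9/22)
  u_3 = (6/13, 0, 4/13)

Apply the Gram-Schmidt recurrence
  u_1 = v_1
  u_i = v_i − Σ_{j<i} ((v_i · u_j) / (u_j · u_j)) · u_j.

Step by step this gives:
  u_1 = (2, 3, -3)
  u_2 = (-3/11, 13/22, 9/22)
  u_3 = (6/13, 0, 4/13)

Orthogonality check:
  u_2 · u_1 = 0 (should be 0)
  u_3 · u_1 = 0 (should be 0)
  u_3 · u_2 = 0 (should be 0)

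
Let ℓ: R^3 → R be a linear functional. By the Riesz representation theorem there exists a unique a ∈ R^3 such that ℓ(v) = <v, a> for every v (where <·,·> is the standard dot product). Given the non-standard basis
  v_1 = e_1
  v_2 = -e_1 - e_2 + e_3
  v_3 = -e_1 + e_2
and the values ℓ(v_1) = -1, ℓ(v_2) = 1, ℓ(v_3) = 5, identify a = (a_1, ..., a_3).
a = (-1, 4, 4)

Write a = (a_1, ..., a_3) in the standard basis. For each basis vector v_i, ℓ(v_i) = <v_i, a> is a linear equation in the a_j's. Collect the n equations into a matrix system V a = ℓ, where row i of V is v_i (expressed in the standard basis). Since V is invertible (lower-triangular with 1s on the diagonal, up to permutation), solve by back-substitution:
  V =
[[1, 0, 0],
 [-1, -1, 1],
 [-1, 1, 0]]
  V a = (-1, 1, 5)
Solving gives a = (-1, 4, 4).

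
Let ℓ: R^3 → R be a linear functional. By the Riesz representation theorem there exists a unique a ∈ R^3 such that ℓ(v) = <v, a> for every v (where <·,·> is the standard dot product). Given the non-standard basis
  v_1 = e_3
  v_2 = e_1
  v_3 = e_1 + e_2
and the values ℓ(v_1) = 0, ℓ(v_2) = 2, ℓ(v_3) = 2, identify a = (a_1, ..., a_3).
a = (2, 0, 0)

Write a = (a_1, ..., a_3) in the standard basis. For each basis vector v_i, ℓ(v_i) = <v_i, a> is a linear equation in the a_j's. Collect the n equations into a matrix system V a = ℓ, where row i of V is v_i (expressed in the standard basis). Since V is invertible (lower-triangular with 1s on the diagonal, up to permutation), solve by back-substitution:
  V =
[[0, 0, 1],
 [1, 0, 0],
 [1, 1, 0]]
  V a = (0, 2, 2)
Solving gives a = (2, 0, 0).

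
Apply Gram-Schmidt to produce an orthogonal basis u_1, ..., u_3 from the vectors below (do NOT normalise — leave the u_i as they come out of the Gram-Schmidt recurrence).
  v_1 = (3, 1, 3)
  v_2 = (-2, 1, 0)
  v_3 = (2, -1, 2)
Orthogonal basis:
  u_1 = (3, 1, 3)
  u_2 = (-23/19, 24/19, 15/19)
  u_3 = (-3/7, -6/7, 5/7)

Apply the Gram-Schmidt recurrence
  u_1 = v_1
  u_i = v_i − Σ_{j<i} ((v_i · u_j) / (u_j · u_j)) · u_j.

Step by step this gives:
  u_1 = (3, 1, 3)
  u_2 = (-23/19, 24/19, 15/19)
  u_3 = (-3/7, -6/7, 5/7)

Orthogonality check:
  u_2 · u_1 = 0 (should be 0)
  u_3 · u_1 = 0 (should be 0)
  u_3 · u_2 = 0 (should be 0)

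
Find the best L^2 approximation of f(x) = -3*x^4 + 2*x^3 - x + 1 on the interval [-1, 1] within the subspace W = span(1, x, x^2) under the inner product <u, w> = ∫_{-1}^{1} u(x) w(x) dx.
g(x) = -18*x^2/7 + x/5 + 44/35

The best approximation g ∈ W is the orthogonal projection of f onto W. Writing g = a_0 + a_1 x + a_2 x^2, the coefficients solve the normal equations G · a = b where
  G_{ij} = <φ_i, φ_j> and b_i = <f, φ_i>, with φ_0 = 1, φ_1 = x, φ_2 = x^2.
G =
  [2, 0, 2/3]
  [0, 2/3, 0]
  [2/3, 0, 2/5],
b = (4/5, 2/15, -4/21).
Solving gives a_0 = 44/35, a_1 = 1/5, a_2 = -18/7, so
  g(x) = -18*x^2/7 + x/5 + 44/35.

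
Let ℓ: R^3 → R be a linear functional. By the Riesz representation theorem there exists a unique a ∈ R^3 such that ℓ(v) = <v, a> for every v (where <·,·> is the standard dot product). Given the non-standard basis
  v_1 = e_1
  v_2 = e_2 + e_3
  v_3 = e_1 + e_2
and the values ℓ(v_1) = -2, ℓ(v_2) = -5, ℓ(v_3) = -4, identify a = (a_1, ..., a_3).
a = (-2, -2, -3)

Write a = (a_1, ..., a_3) in the standard basis. For each basis vector v_i, ℓ(v_i) = <v_i, a> is a linear equation in the a_j's. Collect the n equations into a matrix system V a = ℓ, where row i of V is v_i (expressed in the standard basis). Since V is invertible (lower-triangular with 1s on the diagonal, up to permutation), solve by back-substitution:
  V =
[[1, 0, 0],
 [0, 1, 1],
 [1, 1, 0]]
  V a = (-2, -5, -4)
Solving gives a = (-2, -2, -3).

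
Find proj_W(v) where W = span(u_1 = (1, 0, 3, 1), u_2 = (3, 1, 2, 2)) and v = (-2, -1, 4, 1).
proj_W(v) = (-9/7, -8/7, 29/7, -1/7)

Set up U = [u_1 | ... | u_2] ∈ R^(4×2). The projector onto W = col(U) is P = U (U^T U)^(-1) U^T.
Compute U^T U =
  [11, 11]
  [11, 18],
and U^T v = (11, 3).
Solve U^T U · c = U^T v for the coefficients: c = (15/7, -8/7). The projection is proj_W(v) = U c.
Check: (v - proj_W(v)) · u_1 = 0  (should be 0).
Check: (v - proj_W(v)) · u_2 = 0  (should be 0).
Result: proj_W(v) = (-9/7, -8/7, 29/7, -1/7).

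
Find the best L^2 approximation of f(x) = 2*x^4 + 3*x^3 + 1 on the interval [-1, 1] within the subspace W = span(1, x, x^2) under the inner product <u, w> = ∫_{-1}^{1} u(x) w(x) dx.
g(x) = 12*x^2/7 + 9*x/5 + 29/35

The best approximation g ∈ W is the orthogonal projection of f onto W. Writing g = a_0 + a_1 x + a_2 x^2, the coefficients solve the normal equations G · a = b where
  G_{ij} = <φ_i, φ_j> and b_i = <f, φ_i>, with φ_0 = 1, φ_1 = x, φ_2 = x^2.
G =
  [2, 0, 2/3]
  [0, 2/3, 0]
  [2/3, 0, 2/5],
b = (14/5, 6/5, 26/21).
Solving gives a_0 = 29/35, a_1 = 9/5, a_2 = 12/7, so
  g(x) = 12*x^2/7 + 9*x/5 + 29/35.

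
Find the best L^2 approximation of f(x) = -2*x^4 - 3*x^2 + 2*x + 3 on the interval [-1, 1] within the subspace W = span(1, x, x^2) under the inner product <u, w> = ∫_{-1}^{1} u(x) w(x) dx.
g(x) = -33*x^2/7 + 2*x + 111/35

The best approximation g ∈ W is the orthogonal projection of f onto W. Writing g = a_0 + a_1 x + a_2 x^2, the coefficients solve the normal equations G · a = b where
  G_{ij} = <φ_i, φ_j> and b_i = <f, φ_i>, with φ_0 = 1, φ_1 = x, φ_2 = x^2.
G =
  [2, 0, 2/3]
  [0, 2/3, 0]
  [2/3, 0, 2/5],
b = (16/5, 4/3, 8/35).
Solving gives a_0 = 111/35, a_1 = 2, a_2 = -33/7, so
  g(x) = -33*x^2/7 + 2*x + 111/35.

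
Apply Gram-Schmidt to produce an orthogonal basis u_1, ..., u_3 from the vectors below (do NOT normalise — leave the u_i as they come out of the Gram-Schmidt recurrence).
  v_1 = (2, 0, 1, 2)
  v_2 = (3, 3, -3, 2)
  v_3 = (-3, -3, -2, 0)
Orthogonal basis:
  u_1 = (2, 0, 1, 2)
  u_2 = (13/9, 3, -34/9, 4/9)
  u_3 = (-103/115, -267/115, -226/115, 216/115)

Apply the Gram-Schmidt recurrence
  u_1 = v_1
  u_i = v_i − Σ_{j<i} ((v_i · u_j) / (u_j · u_j)) · u_j.

Step by step this gives:
  u_1 = (2, 0, 1, 2)
  u_2 = (13/9, 3, -34/9, 4/9)
  u_3 = (-103/115, -267/115, -226/115, 216/115)

Orthogonality check:
  u_2 · u_1 = 0 (should be 0)
  u_3 · u_1 = 0 (should be 0)
  u_3 · u_2 = 0 (should be 0)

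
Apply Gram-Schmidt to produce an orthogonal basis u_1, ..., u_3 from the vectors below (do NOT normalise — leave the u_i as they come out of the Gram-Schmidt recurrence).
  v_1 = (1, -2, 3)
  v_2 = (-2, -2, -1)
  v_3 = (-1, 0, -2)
Orthogonal basis:
  u_1 = (1, -2, 3)
  u_2 = (-27/14, -15/7, -11/14)
  u_3 = (32/125, -4/25, -24/125)

Apply the Gram-Schmidt recurrence
  u_1 = v_1
  u_i = v_i − Σ_{j<i} ((v_i · u_j) / (u_j · u_j)) · u_j.

Step by step this gives:
  u_1 = (1, -2, 3)
  u_2 = (-27/14, -15/7, -11/14)
  u_3 = (32/125, -4/25, -24/125)

Orthogonality check:
  u_2 · u_1 = 0 (should be 0)
  u_3 · u_1 = 0 (should be 0)
  u_3 · u_2 = 0 (should be 0)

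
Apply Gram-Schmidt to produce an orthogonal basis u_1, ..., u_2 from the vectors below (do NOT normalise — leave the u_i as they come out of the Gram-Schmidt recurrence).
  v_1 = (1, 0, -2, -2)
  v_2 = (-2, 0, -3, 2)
Orthogonal basis:
  u_1 = (1, 0, -2, -2)
  u_2 = (-2, 0, -3, 2)

Apply the Gram-Schmidt recurrence
  u_1 = v_1
  u_i = v_i − Σ_{j<i} ((v_i · u_j) / (u_j · u_j)) · u_j.

Step by step this gives:
  u_1 = (1, 0, -2, -2)
  u_2 = (-2, 0, -3, 2)

Orthogonality check:
  u_2 · u_1 = 0 (should be 0)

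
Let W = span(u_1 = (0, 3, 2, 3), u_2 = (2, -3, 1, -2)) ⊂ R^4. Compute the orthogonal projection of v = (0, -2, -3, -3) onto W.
proj_W(v) = (-150/227, -558/227, -597/227, -633/227)

Set up U = [u_1 | ... | u_2] ∈ R^(4×2). The projector onto W = col(U) is P = U (U^T U)^(-1) U^T.
Compute U^T U =
  [22, -13]
  [-13, 18],
and U^T v = (-21, 9).
Solve U^T U · c = U^T v for the coefficients: c = (-261/227, -75/227). The projection is proj_W(v) = U c.
Check: (v - proj_W(v)) · u_1 = 0  (should be 0).
Check: (v - proj_W(v)) · u_2 = 0  (should be 0).
Result: proj_W(v) = (-150/227, -558/227, -597/227, -633/227).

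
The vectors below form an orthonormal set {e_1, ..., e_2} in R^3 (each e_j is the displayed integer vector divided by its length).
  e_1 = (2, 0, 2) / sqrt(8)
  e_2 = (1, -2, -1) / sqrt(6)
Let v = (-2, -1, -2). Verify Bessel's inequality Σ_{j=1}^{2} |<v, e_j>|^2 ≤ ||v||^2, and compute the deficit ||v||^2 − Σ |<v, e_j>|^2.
Σ |<v, e_j>|^2 = 26/3; ||v||^2 = 9; deficit = 1/3

Write each e_j = u_j / sqrt(<u_j, u_j>) where u_j is the displayed integer vector. Then <v, e_j> = <v, u_j> / sqrt(<u_j, u_j>), so |<v, e_j>|^2 = <v, u_j>^2 / <u_j, u_j>.
Coefficients: <v, e_1> = -8/sqrt(8), <v, e_2> = 2/sqrt(6).
Square and sum: Σ |<v, e_j>|^2 = 26/3.
Compute ||v||^2 = v·v = 9.
Deficit = 9 − 26/3 = 1/3 ≥ 0, confirming Bessel's inequality. (The deficit equals ||v − Σ <v,e_j> e_j||^2, the squared distance from v to span{e_j}.)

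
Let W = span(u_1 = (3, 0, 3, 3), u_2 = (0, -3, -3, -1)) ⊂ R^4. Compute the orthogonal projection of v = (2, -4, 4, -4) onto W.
proj_W(v) = (54/41, -60/41, -6/41, 34/41)

Set up U = [u_1 | ... | u_2] ∈ R^(4×2). The projector onto W = col(U) is P = U (U^T U)^(-1) U^T.
Compute U^T U =
  [27, -12]
  [-12, 19],
and U^T v = (6, 4).
Solve U^T U · c = U^T v for the coefficients: c = (18/41, 20/41). The projection is proj_W(v) = U c.
Check: (v - proj_W(v)) · u_1 = 0  (should be 0).
Check: (v - proj_W(v)) · u_2 = 0  (should be 0).
Result: proj_W(v) = (54/41, -60/41, -6/41, 34/41).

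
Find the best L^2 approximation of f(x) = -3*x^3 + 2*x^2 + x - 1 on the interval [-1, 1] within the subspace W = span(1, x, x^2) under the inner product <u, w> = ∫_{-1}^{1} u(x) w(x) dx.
g(x) = 2*x^2 - 4*x/5 - 1

The best approximation g ∈ W is the orthogonal projection of f onto W. Writing g = a_0 + a_1 x + a_2 x^2, the coefficients solve the normal equations G · a = b where
  G_{ij} = <φ_i, φ_j> and b_i = <f, φ_i>, with φ_0 = 1, φ_1 = x, φ_2 = x^2.
G =
  [2, 0, 2/3]
  [0, 2/3, 0]
  [2/3, 0, 2/5],
b = (-2/3, -8/15, 2/15).
Solving gives a_0 = -1, a_1 = -4/5, a_2 = 2, so
  g(x) = 2*x^2 - 4*x/5 - 1.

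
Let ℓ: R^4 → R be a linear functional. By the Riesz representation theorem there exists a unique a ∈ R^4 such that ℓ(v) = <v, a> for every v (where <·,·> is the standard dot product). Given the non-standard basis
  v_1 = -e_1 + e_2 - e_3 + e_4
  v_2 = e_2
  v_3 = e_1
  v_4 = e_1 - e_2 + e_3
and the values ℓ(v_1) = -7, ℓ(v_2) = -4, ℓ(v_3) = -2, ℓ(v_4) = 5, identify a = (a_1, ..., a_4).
a = (-2, -4, 3, -2)

Write a = (a_1, ..., a_4) in the standard basis. For each basis vector v_i, ℓ(v_i) = <v_i, a> is a linear equation in the a_j's. Collect the n equations into a matrix system V a = ℓ, where row i of V is v_i (expressed in the standard basis). Since V is invertible (lower-triangular with 1s on the diagonal, up to permutation), solve by back-substitution:
  V =
[[-1, 1, -1, 1],
 [0, 1, 0, 0],
 [1, 0, 0, 0],
 [1, -1, 1, 0]]
  V a = (-7, -4, -2, 5)
Solving gives a = (-2, -4, 3, -2).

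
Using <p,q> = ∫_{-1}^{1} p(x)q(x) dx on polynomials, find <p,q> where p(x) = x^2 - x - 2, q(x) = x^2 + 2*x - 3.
<p,q> = 116/15

Expand the product: p(x)·q(x) = x^4 + x^3 - 7*x^2 - x + 6.
∫_{-1}^{1} of each monomial x^k gives [2/(k+1) if k even, 0 if k odd]. Integrating term-by-term (or equivalently evaluating the antiderivative F(x) = x^5/5 + x^4/4 - 7*x^3/3 - x^2/2 + 6*x at the endpoints):
  F(1) − F(−1) = 217/60 − (-247/60) = 116/15.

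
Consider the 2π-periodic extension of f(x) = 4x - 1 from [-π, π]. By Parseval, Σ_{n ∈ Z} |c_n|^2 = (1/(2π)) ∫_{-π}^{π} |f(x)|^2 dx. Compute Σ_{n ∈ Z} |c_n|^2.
Σ |c_n|^2 = 16π^2/3 + 1

Expand and integrate term by term over [-π, π]:
  ∫ (4x)^2 dx = 16·(2π^3/3); ∫ 2·4·(-1)·x dx = 0 (odd integrand); ∫ (-1)^2 dx = 1·2π.
So (1/(2π)) ∫_{-π}^{π} (4x - 1)^2 dx = 16π^2/3 + 1 = 16π^2/3 + 1.
Parseval ⇒ Σ |c_n|^2 = 16π^2/3 + 1.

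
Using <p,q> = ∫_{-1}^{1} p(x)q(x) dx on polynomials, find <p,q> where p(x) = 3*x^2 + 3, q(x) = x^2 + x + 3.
<p,q> = 136/5

Expand the product: p(x)·q(x) = 3*x^4 + 3*x^3 + 12*x^2 + 3*x + 9.
∫_{-1}^{1} of each monomial x^k gives [2/(k+1) if k even, 0 if k odd]. Integrating term-by-term (or equivalently evaluating the antiderivative F(x) = 3*x^5/5 + 3*x^4/4 + 4*x^3 + 3*x^2/2 + 9*x at the endpoints):
  F(1) − F(−1) = 317/20 − (-227/20) = 136/5.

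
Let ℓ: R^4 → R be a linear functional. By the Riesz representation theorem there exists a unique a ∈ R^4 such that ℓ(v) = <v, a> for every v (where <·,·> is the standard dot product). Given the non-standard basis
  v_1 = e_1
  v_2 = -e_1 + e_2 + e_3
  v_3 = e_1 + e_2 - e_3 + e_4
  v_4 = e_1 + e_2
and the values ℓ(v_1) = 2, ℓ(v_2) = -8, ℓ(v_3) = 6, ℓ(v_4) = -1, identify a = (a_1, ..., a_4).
a = (2, -3, -3, 4)

Write a = (a_1, ..., a_4) in the standard basis. For each basis vector v_i, ℓ(v_i) = <v_i, a> is a linear equation in the a_j's. Collect the n equations into a matrix system V a = ℓ, where row i of V is v_i (expressed in the standard basis). Since V is invertible (lower-triangular with 1s on the diagonal, up to permutation), solve by back-substitution:
  V =
[[1, 0, 0, 0],
 [-1, 1, 1, 0],
 [1, 1, -1, 1],
 [1, 1, 0, 0]]
  V a = (2, -8, 6, -1)
Solving gives a = (2, -3, -3, 4).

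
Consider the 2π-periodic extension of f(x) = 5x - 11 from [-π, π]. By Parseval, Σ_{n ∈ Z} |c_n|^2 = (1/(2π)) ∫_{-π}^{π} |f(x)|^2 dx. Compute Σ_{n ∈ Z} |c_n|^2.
Σ |c_n|^2 = 25π^2/3 + 121

Expand and integrate term by term over [-π, π]:
  ∫ (5x)^2 dx = 25·(2π^3/3); ∫ 2·5·(-11)·x dx = 0 (odd integrand); ∫ (-11)^2 dx = 121·2π.
So (1/(2π)) ∫_{-π}^{π} (5x - 11)^2 dx = 25π^2/3 + 121 = 25π^2/3 + 121.
Parseval ⇒ Σ |c_n|^2 = 25π^2/3 + 121.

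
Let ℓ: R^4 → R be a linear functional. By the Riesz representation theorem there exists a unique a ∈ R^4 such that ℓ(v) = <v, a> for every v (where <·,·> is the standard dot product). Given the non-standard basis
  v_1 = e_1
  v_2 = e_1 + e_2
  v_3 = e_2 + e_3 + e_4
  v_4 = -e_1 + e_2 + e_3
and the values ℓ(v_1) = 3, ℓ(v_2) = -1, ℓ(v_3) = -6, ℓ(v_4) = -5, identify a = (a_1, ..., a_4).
a = (3, -4, 2, -4)

Write a = (a_1, ..., a_4) in the standard basis. For each basis vector v_i, ℓ(v_i) = <v_i, a> is a linear equation in the a_j's. Collect the n equations into a matrix system V a = ℓ, where row i of V is v_i (expressed in the standard basis). Since V is invertible (lower-triangular with 1s on the diagonal, up to permutation), solve by back-substitution:
  V =
[[1, 0, 0, 0],
 [1, 1, 0, 0],
 [0, 1, 1, 1],
 [-1, 1, 1, 0]]
  V a = (3, -1, -6, -5)
Solving gives a = (3, -4, 2, -4).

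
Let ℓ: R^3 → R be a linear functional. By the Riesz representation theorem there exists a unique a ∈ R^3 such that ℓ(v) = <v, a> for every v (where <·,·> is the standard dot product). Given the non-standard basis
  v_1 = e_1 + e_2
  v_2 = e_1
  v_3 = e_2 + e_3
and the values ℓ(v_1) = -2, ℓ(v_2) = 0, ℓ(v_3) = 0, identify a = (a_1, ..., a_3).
a = (0, -2, 2)

Write a = (a_1, ..., a_3) in the standard basis. For each basis vector v_i, ℓ(v_i) = <v_i, a> is a linear equation in the a_j's. Collect the n equations into a matrix system V a = ℓ, where row i of V is v_i (expressed in the standard basis). Since V is invertible (lower-triangular with 1s on the diagonal, up to permutation), solve by back-substitution:
  V =
[[1, 1, 0],
 [1, 0, 0],
 [0, 1, 1]]
  V a = (-2, 0, 0)
Solving gives a = (0, -2, 2).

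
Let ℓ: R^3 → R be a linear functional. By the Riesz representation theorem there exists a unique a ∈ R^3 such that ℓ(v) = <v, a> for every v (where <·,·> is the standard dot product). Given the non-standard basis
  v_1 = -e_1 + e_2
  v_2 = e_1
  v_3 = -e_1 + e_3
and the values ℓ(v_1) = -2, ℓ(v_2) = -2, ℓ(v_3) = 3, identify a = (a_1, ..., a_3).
a = (-2, -4, 1)

Write a = (a_1, ..., a_3) in the standard basis. For each basis vector v_i, ℓ(v_i) = <v_i, a> is a linear equation in the a_j's. Collect the n equations into a matrix system V a = ℓ, where row i of V is v_i (expressed in the standard basis). Since V is invertible (lower-triangular with 1s on the diagonal, up to permutation), solve by back-substitution:
  V =
[[-1, 1, 0],
 [1, 0, 0],
 [-1, 0, 1]]
  V a = (-2, -2, 3)
Solving gives a = (-2, -4, 1).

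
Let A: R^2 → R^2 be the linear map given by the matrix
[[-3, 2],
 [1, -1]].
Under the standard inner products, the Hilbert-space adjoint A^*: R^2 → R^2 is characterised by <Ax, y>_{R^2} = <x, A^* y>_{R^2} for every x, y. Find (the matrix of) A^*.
A^* = A^T =
[[-3, 1],
 [2, -1]]

For real matrices with standard dot products, the defining identity <Ax, y> = <x, A^* y> gives (Ax)^T y = x^T (A^*) y, i.e. x^T A^T y = x^T (A^*) y. Since this holds for all x, y, we must have A^* = A^T. Therefore
A^* =
[[-3, 1],
 [2, -1]].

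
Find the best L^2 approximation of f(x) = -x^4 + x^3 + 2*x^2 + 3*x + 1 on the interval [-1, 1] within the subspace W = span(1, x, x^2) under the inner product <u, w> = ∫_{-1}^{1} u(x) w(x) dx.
g(x) = 8*x^2/7 + 18*x/5 + 38/35

The best approximation g ∈ W is the orthogonal projection of f onto W. Writing g = a_0 + a_1 x + a_2 x^2, the coefficients solve the normal equations G · a = b where
  G_{ij} = <φ_i, φ_j> and b_i = <f, φ_i>, with φ_0 = 1, φ_1 = x, φ_2 = x^2.
G =
  [2, 0, 2/3]
  [0, 2/3, 0]
  [2/3, 0, 2/5],
b = (44/15, 12/5, 124/105).
Solving gives a_0 = 38/35, a_1 = 18/5, a_2 = 8/7, so
  g(x) = 8*x^2/7 + 18*x/5 + 38/35.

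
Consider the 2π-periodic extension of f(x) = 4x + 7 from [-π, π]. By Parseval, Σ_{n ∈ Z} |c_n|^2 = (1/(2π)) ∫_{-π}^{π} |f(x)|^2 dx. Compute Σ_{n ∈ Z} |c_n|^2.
Σ |c_n|^2 = 16π^2/3 + 49

Expand and integrate term by term over [-π, π]:
  ∫ (4x)^2 dx = 16·(2π^3/3); ∫ 2·4·(7)·x dx = 0 (odd integrand); ∫ 7^2 dx = 49·2π.
So (1/(2π)) ∫_{-π}^{π} (4x + 7)^2 dx = 16π^2/3 + 49 = 16π^2/3 + 49.
Parseval ⇒ Σ |c_n|^2 = 16π^2/3 + 49.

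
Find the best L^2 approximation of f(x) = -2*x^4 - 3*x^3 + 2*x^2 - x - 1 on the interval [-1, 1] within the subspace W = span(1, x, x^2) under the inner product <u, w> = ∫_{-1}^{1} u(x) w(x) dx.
g(x) = 2*x^2/7 - 14*x/5 - 29/35

The best approximation g ∈ W is the orthogonal projection of f onto W. Writing g = a_0 + a_1 x + a_2 x^2, the coefficients solve the normal equations G · a = b where
  G_{ij} = <φ_i, φ_j> and b_i = <f, φ_i>, with φ_0 = 1, φ_1 = x, φ_2 = x^2.
G =
  [2, 0, 2/3]
  [0, 2/3, 0]
  [2/3, 0, 2/5],
b = (-22/15, -28/15, -46/105).
Solving gives a_0 = -29/35, a_1 = -14/5, a_2 = 2/7, so
  g(x) = 2*x^2/7 - 14*x/5 - 29/35.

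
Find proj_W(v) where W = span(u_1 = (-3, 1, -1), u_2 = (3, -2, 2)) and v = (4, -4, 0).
proj_W(v) = (4, -2, 2)

Set up U = [u_1 | ... | u_2] ∈ R^(3×2). The projector onto W = col(U) is P = U (U^T U)^(-1) U^T.
Compute U^T U =
  [11, -13]
  [-13, 17],
and U^T v = (-16, 20).
Solve U^T U · c = U^T v for the coefficients: c = (-2/3, 2/3). The projection is proj_W(v) = U c.
Check: (v - proj_W(v)) · u_1 = 0  (should be 0).
Check: (v - proj_W(v)) · u_2 = 0  (should be 0).
Result: proj_W(v) = (4, -2, 2).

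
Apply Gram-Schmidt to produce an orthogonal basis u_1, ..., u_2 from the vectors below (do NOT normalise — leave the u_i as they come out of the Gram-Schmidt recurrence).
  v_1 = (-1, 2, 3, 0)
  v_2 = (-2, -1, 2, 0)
Orthogonal basis:
  u_1 = (-1, 2, 3, 0)
  u_2 = (-11/7, -13/7, 5/7, 0)

Apply the Gram-Schmidt recurrence
  u_1 = v_1
  u_i = v_i − Σ_{j<i} ((v_i · u_j) / (u_j · u_j)) · u_j.

Step by step this gives:
  u_1 = (-1, 2, 3, 0)
  u_2 = (-11/7, -13/7, 5/7, 0)

Orthogonality check:
  u_2 · u_1 = 0 (should be 0)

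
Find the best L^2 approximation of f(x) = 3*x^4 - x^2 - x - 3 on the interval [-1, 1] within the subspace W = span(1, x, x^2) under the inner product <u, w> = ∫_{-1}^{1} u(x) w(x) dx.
g(x) = 11*x^2/7 - x - 114/35

The best approximation g ∈ W is the orthogonal projection of f onto W. Writing g = a_0 + a_1 x + a_2 x^2, the coefficients solve the normal equations G · a = b where
  G_{ij} = <φ_i, φ_j> and b_i = <f, φ_i>, with φ_0 = 1, φ_1 = x, φ_2 = x^2.
G =
  [2, 0, 2/3]
  [0, 2/3, 0]
  [2/3, 0, 2/5],
b = (-82/15, -2/3, -54/35).
Solving gives a_0 = -114/35, a_1 = -1, a_2 = 11/7, so
  g(x) = 11*x^2/7 - x - 114/35.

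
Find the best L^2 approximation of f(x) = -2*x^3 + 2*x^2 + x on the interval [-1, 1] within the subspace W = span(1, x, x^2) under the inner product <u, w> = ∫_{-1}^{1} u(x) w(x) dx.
g(x) = 2*x^2 - x/5

The best approximation g ∈ W is the orthogonal projection of f onto W. Writing g = a_0 + a_1 x + a_2 x^2, the coefficients solve the normal equations G · a = b where
  G_{ij} = <φ_i, φ_j> and b_i = <f, φ_i>, with φ_0 = 1, φ_1 = x, φ_2 = x^2.
G =
  [2, 0, 2/3]
  [0, 2/3, 0]
  [2/3, 0, 2/5],
b = (4/3, -2/15, 4/5).
Solving gives a_0 = 0, a_1 = -1/5, a_2 = 2, so
  g(x) = 2*x^2 - x/5.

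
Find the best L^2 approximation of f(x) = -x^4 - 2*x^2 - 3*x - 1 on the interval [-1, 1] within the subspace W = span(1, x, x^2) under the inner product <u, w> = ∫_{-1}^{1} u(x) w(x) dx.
g(x) = -20*x^2/7 - 3*x - 32/35

The best approximation g ∈ W is the orthogonal projection of f onto W. Writing g = a_0 + a_1 x + a_2 x^2, the coefficients solve the normal equations G · a = b where
  G_{ij} = <φ_i, φ_j> and b_i = <f, φ_i>, with φ_0 = 1, φ_1 = x, φ_2 = x^2.
G =
  [2, 0, 2/3]
  [0, 2/3, 0]
  [2/3, 0, 2/5],
b = (-56/15, -2, -184/105).
Solving gives a_0 = -32/35, a_1 = -3, a_2 = -20/7, so
  g(x) = -20*x^2/7 - 3*x - 32/35.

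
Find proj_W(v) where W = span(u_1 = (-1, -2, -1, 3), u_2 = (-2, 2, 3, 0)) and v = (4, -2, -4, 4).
proj_W(v) = (204/115, -432/115, -496/115, 228/115)

Set up U = [u_1 | ... | u_2] ∈ R^(4×2). The projector onto W = col(U) is P = U (U^T U)^(-1) U^T.
Compute U^T U =
  [15, -5]
  [-5, 17],
and U^T v = (16, -24).
Solve U^T U · c = U^T v for the coefficients: c = (76/115, -28/23). The projection is proj_W(v) = U c.
Check: (v - proj_W(v)) · u_1 = 0  (should be 0).
Check: (v - proj_W(v)) · u_2 = 0  (should be 0).
Result: proj_W(v) = (204/115, -432/115, -496/115, 228/115).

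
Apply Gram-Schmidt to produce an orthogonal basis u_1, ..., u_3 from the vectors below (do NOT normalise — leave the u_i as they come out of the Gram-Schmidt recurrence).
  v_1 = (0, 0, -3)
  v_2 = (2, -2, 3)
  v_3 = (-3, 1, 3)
Orthogonal basis:
  u_1 = (0, 0, -3)
  u_2 = (2, -2, 0)
  u_3 = (-1, -1, 0)

Apply the Gram-Schmidt recurrence
  u_1 = v_1
  u_i = v_i − Σ_{j<i} ((v_i · u_j) / (u_j · u_j)) · u_j.

Step by step this gives:
  u_1 = (0, 0, -3)
  u_2 = (2, -2, 0)
  u_3 = (-1, -1, 0)

Orthogonality check:
  u_2 · u_1 = 0 (should be 0)
  u_3 · u_1 = 0 (should be 0)
  u_3 · u_2 = 0 (should be 0)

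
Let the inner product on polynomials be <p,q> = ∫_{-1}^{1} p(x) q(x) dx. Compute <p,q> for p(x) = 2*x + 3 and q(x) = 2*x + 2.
<p,q> = 44/3

Expand the product: p(x)·q(x) = 4*x^2 + 10*x + 6.
∫_{-1}^{1} of each monomial x^k gives [2/(k+1) if k even, 0 if k odd]. Integrating term-by-term (or equivalently evaluating the antiderivative F(x) = 4*x^3/3 + 5*x^2 + 6*x at the endpoints):
  F(1) − F(−1) = 37/3 − (-7/3) = 44/3.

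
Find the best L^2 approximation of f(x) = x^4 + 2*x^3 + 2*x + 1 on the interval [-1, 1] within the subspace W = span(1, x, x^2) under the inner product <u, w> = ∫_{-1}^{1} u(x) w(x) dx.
g(x) = 6*x^2/7 + 16*x/5 + 32/35

The best approximation g ∈ W is the orthogonal projection of f onto W. Writing g = a_0 + a_1 x + a_2 x^2, the coefficients solve the normal equations G · a = b where
  G_{ij} = <φ_i, φ_j> and b_i = <f, φ_i>, with φ_0 = 1, φ_1 = x, φ_2 = x^2.
G =
  [2, 0, 2/3]
  [0, 2/3, 0]
  [2/3, 0, 2/5],
b = (12/5, 32/15, 20/21).
Solving gives a_0 = 32/35, a_1 = 16/5, a_2 = 6/7, so
  g(x) = 6*x^2/7 + 16*x/5 + 32/35.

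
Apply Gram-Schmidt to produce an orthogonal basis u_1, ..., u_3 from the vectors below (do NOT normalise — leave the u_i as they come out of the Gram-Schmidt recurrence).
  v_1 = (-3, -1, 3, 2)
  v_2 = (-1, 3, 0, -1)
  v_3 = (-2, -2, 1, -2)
Orthogonal basis:
  u_1 = (-3, -1, 3, 2)
  u_2 = (-29/23, 67/23, 6/23, -19/23)
  u_3 = (-311/249, -329/249, 10/83, -676/249)

Apply the Gram-Schmidt recurrence
  u_1 = v_1
  u_i = v_i − Σ_{j<i} ((v_i · u_j) / (u_j · u_j)) · u_j.

Step by step this gives:
  u_1 = (-3, -1, 3, 2)
  u_2 = (-29/23, 67/23, 6/23, -19/23)
  u_3 = (-311/249, -329/249, 10/83, -676/249)

Orthogonality check:
  u_2 · u_1 = 0 (should be 0)
  u_3 · u_1 = 0 (should be 0)
  u_3 · u_2 = 0 (should be 0)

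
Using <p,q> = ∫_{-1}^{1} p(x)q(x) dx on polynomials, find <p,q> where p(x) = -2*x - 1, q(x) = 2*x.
<p,q> = -8/3

Expand the product: p(x)·q(x) = -4*x^2 - 2*x.
∫_{-1}^{1} of each monomial x^k gives [2/(k+1) if k even, 0 if k odd]. Integrating term-by-term (or equivalently evaluating the antiderivative F(x) = -4*x^3/3 - x^2 at the endpoints):
  F(1) − F(−1) = -7/3 − (1/3) = -8/3.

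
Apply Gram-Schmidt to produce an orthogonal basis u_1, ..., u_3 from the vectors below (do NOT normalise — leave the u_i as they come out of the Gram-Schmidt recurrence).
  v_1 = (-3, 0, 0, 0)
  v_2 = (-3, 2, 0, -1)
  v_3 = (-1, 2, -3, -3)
Orthogonal basis:
  u_1 = (-3, 0, 0, 0)
  u_2 = (0, 2, 0, -1)
  u_3 = (0, -4/5, -3, -8/5)

Apply the Gram-Schmidt recurrence
  u_1 = v_1
  u_i = v_i − Σ_{j<i} ((v_i · u_j) / (u_j · u_j)) · u_j.

Step by step this gives:
  u_1 = (-3, 0, 0, 0)
  u_2 = (0, 2, 0, -1)
  u_3 = (0, -4/5, -3, -8/5)

Orthogonality check:
  u_2 · u_1 = 0 (should be 0)
  u_3 · u_1 = 0 (should be 0)
  u_3 · u_2 = 0 (should be 0)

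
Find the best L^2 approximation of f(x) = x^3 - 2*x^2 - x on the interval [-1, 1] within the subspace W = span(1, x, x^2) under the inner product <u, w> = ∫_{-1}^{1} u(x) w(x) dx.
g(x) = -2*x^2 - 2*x/5

The best approximation g ∈ W is the orthogonal projection of f onto W. Writing g = a_0 + a_1 x + a_2 x^2, the coefficients solve the normal equations G · a = b where
  G_{ij} = <φ_i, φ_j> and b_i = <f, φ_i>, with φ_0 = 1, φ_1 = x, φ_2 = x^2.
G =
  [2, 0, 2/3]
  [0, 2/3, 0]
  [2/3, 0, 2/5],
b = (-4/3, -4/15, -4/5).
Solving gives a_0 = 0, a_1 = -2/5, a_2 = -2, so
  g(x) = -2*x^2 - 2*x/5.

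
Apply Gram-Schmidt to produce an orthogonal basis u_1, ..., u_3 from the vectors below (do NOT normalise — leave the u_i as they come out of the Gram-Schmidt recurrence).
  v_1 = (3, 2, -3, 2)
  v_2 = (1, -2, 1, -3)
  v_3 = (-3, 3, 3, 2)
Orthogonal basis:
  u_1 = (3, 2, -3, 2)
  u_2 = (28/13, -16/13, -2/13, -29/13)
  u_3 = (121/145, 283/145, 271/145, -2/5)

Apply the Gram-Schmidt recurrence
  u_1 = v_1
  u_i = v_i − Σ_{j<i} ((v_i · u_j) / (u_j · u_j)) · u_j.

Step by step this gives:
  u_1 = (3, 2, -3, 2)
  u_2 = (28/13, -16/13, -2/13, -29/13)
  u_3 = (121/145, 283/145, 271/145, -2/5)

Orthogonality check:
  u_2 · u_1 = 0 (should be 0)
  u_3 · u_1 = 0 (should be 0)
  u_3 · u_2 = 0 (should be 0)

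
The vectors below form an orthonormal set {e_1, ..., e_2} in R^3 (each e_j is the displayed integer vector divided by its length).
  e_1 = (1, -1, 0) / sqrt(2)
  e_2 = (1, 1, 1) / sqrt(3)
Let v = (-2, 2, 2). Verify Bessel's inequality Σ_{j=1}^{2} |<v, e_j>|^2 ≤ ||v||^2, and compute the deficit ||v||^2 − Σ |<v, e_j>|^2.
Σ |<v, e_j>|^2 = 28/3; ||v||^2 = 12; deficit = 8/3

Write each e_j = u_j / sqrt(<u_j, u_j>) where u_j is the displayed integer vector. Then <v, e_j> = <v, u_j> / sqrt(<u_j, u_j>), so |<v, e_j>|^2 = <v, u_j>^2 / <u_j, u_j>.
Coefficients: <v, e_1> = -4/sqrt(2), <v, e_2> = 2/sqrt(3).
Square and sum: Σ |<v, e_j>|^2 = 28/3.
Compute ||v||^2 = v·v = 12.
Deficit = 12 − 28/3 = 8/3 ≥ 0, confirming Bessel's inequality. (The deficit equals ||v − Σ <v,e_j> e_j||^2, the squared distance from v to span{e_j}.)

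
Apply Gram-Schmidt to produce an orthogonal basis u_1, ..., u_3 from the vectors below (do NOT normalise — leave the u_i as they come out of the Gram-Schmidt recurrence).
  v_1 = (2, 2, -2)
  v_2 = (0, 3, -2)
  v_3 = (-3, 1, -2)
Orthogonal basis:
  u_1 = (2, 2, -2)
  u_2 = (-5/3, 4/3, -1/3)
  u_3 = (-1/2, -1, -3/2)

Apply the Gram-Schmidt recurrence
  u_1 = v_1
  u_i = v_i − Σ_{j<i} ((v_i · u_j) / (u_j · u_j)) · u_j.

Step by step this gives:
  u_1 = (2, 2, -2)
  u_2 = (-5/3, 4/3, -1/3)
  u_3 = (-1/2, -1, -3/2)

Orthogonality check:
  u_2 · u_1 = 0 (should be 0)
  u_3 · u_1 = 0 (should be 0)
  u_3 · u_2 = 0 (should be 0)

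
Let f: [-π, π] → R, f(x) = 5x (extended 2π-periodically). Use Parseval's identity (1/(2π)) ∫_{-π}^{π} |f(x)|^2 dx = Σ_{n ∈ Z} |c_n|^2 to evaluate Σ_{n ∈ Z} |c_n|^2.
Σ |c_n|^2 = 25π^2/3

Expand and integrate term by term over [-π, π]:
  ∫ (5x)^2 dx = 25·(2π^3/3); ∫ 2·5·(0)·x dx = 0 (odd integrand); ∫ 0^2 dx = 0·2π.
So (1/(2π)) ∫_{-π}^{π} (5x)^2 dx = 25π^2/3 + 0 = 25π^2/3.
Parseval ⇒ Σ |c_n|^2 = 25π^2/3.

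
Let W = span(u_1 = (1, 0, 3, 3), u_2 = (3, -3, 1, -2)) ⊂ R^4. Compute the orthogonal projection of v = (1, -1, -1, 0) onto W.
proj_W(v) = (239/437, -15/23, -43/437, -328/437)

Set up U = [u_1 | ... | u_2] ∈ R^(4×2). The projector onto W = col(U) is P = U (U^T U)^(-1) U^T.
Compute U^T U =
  [19, 0]
  [0, 23],
and U^T v = (-2, 5).
Solve U^T U · c = U^T v for the coefficients: c = (-2/19, 5/23). The projection is proj_W(v) = U c.
Check: (v - proj_W(v)) · u_1 = 0  (should be 0).
Check: (v - proj_W(v)) · u_2 = 0  (should be 0).
Result: proj_W(v) = (239/437, -15/23, -43/437, -328/437).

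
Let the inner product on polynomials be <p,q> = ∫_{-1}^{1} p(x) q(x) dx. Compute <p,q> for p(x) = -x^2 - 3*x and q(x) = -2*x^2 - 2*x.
<p,q> = 24/5

Expand the product: p(x)·q(x) = 2*x^4 + 8*x^3 + 6*x^2.
∫_{-1}^{1} of each monomial x^k gives [2/(k+1) if k even, 0 if k odd]. Integrating term-by-term (or equivalently evaluating the antiderivative F(x) = 2*x^5/5 + 2*x^4 + 2*x^3 at the endpoints):
  F(1) − F(−1) = 22/5 − (-2/5) = 24/5.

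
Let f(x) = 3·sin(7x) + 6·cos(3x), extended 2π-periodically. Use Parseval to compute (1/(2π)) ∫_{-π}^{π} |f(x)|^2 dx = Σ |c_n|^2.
Σ |c_n|^2 = 45/2

Expand |f|^2 and use orthogonality of {sin(nx), cos(mx)} on [-π, π]:
  ∫_{-π}^{π} sin(nx)^2 dx = π, ∫ cos(mx)^2 dx = π, and cross terms integrate to 0.
So ∫_{-π}^{π} f(x)^2 dx = 3^2 · π + 6^2 · π = (9 + 36)π.
Divide by 2π: (9 + 36)/2 = 45/2.
By Parseval, this equals Σ |c_n|^2.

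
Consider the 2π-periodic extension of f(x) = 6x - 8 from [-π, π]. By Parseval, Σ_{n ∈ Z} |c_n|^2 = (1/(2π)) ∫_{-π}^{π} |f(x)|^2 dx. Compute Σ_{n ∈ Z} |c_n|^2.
Σ |c_n|^2 = 12π^2 + 64

Expand and integrate term by term over [-π, π]:
  ∫ (6x)^2 dx = 36·(2π^3/3); ∫ 2·6·(-8)·x dx = 0 (odd integrand); ∫ (-8)^2 dx = 64·2π.
So (1/(2π)) ∫_{-π}^{π} (6x - 8)^2 dx = 36π^2/3 + 64 = 12π^2 + 64.
Parseval ⇒ Σ |c_n|^2 = 12π^2 + 64.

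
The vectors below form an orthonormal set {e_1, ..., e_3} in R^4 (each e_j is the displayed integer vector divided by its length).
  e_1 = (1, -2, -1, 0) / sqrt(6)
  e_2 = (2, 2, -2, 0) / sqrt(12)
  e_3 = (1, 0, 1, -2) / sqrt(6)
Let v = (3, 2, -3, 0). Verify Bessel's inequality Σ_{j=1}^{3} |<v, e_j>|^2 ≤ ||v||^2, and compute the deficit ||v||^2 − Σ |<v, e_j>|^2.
Σ |<v, e_j>|^2 = 22; ||v||^2 = 22; deficit = 0

Write each e_j = u_j / sqrt(<u_j, u_j>) where u_j is the displayed integer vector. Then <v, e_j> = <v, u_j> / sqrt(<u_j, u_j>), so |<v, e_j>|^2 = <v, u_j>^2 / <u_j, u_j>.
Coefficients: <v, e_1> = 2/sqrt(6), <v, e_2> = 16/sqrt(12), <v, e_3> = 0/sqrt(6).
Square and sum: Σ |<v, e_j>|^2 = 22.
Compute ||v||^2 = v·v = 22.
Deficit = 22 − 22 = 0 ≥ 0, confirming Bessel's inequality. (The deficit equals ||v − Σ <v,e_j> e_j||^2, the squared distance from v to span{e_j}.)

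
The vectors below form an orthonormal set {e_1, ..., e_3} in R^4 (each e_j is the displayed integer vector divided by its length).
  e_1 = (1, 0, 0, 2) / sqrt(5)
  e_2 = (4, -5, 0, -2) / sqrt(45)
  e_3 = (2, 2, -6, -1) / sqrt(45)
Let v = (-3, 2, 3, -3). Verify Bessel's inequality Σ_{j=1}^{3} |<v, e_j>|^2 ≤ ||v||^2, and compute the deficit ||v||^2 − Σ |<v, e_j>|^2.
Σ |<v, e_j>|^2 = 1274/45; ||v||^2 = 31; deficit = 121/45

Write each e_j = u_j / sqrt(<u_j, u_j>) where u_j is the displayed integer vector. Then <v, e_j> = <v, u_j> / sqrt(<u_j, u_j>), so |<v, e_j>|^2 = <v, u_j>^2 / <u_j, u_j>.
Coefficients: <v, e_1> = -9/sqrt(5), <v, e_2> = -16/sqrt(45), <v, e_3> = -17/sqrt(45).
Square and sum: Σ |<v, e_j>|^2 = 1274/45.
Compute ||v||^2 = v·v = 31.
Deficit = 31 − 1274/45 = 121/45 ≥ 0, confirming Bessel's inequality. (The deficit equals ||v − Σ <v,e_j> e_j||^2, the squared distance from v to span{e_j}.)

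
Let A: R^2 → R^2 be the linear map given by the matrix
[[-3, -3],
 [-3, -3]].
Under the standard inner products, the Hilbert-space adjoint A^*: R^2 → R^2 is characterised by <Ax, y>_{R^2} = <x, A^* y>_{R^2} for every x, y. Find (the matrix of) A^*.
A^* = A^T =
[[-3, -3],
 [-3, -3]]

For real matrices with standard dot products, the defining identity <Ax, y> = <x, A^* y> gives (Ax)^T y = x^T (A^*) y, i.e. x^T A^T y = x^T (A^*) y. Since this holds for all x, y, we must have A^* = A^T. Therefore
A^* =
[[-3, -3],
 [-3, -3]].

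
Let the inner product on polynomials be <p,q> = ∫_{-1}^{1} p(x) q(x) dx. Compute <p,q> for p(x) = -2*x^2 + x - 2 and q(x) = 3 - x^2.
<p,q> = -208/15

Expand the product: p(x)·q(x) = 2*x^4 - x^3 - 4*x^2 + 3*x - 6.
∫_{-1}^{1} of each monomial x^k gives [2/(k+1) if k even, 0 if k odd]. Integrating term-by-term (or equivalently evaluating the antiderivative F(x) = 2*x^5/5 - x^4/4 - 4*x^3/3 + 3*x^2/2 - 6*x at the endpoints):
  F(1) − F(−1) = -341/60 − (491/60) = -208/15.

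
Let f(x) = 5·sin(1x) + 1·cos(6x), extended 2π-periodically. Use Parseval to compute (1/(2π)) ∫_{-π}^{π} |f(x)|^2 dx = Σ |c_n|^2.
Σ |c_n|^2 = 13

Expand |f|^2 and use orthogonality of {sin(nx), cos(mx)} on [-π, π]:
  ∫_{-π}^{π} sin(nx)^2 dx = π, ∫ cos(mx)^2 dx = π, and cross terms integrate to 0.
So ∫_{-π}^{π} f(x)^2 dx = 5^2 · π + 1^2 · π = (25 + 1)π.
Divide by 2π: (25 + 1)/2 = 13.
By Parseval, this equals Σ |c_n|^2.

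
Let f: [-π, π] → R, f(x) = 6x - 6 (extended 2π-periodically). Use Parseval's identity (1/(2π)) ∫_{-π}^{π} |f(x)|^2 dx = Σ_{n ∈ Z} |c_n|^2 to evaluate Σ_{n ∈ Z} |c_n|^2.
Σ |c_n|^2 = 12π^2 + 36

Expand and integrate term by term over [-π, π]:
  ∫ (6x)^2 dx = 36·(2π^3/3); ∫ 2·6·(-6)·x dx = 0 (odd integrand); ∫ (-6)^2 dx = 36·2π.
So (1/(2π)) ∫_{-π}^{π} (6x - 6)^2 dx = 36π^2/3 + 36 = 12π^2 + 36.
Parseval ⇒ Σ |c_n|^2 = 12π^2 + 36.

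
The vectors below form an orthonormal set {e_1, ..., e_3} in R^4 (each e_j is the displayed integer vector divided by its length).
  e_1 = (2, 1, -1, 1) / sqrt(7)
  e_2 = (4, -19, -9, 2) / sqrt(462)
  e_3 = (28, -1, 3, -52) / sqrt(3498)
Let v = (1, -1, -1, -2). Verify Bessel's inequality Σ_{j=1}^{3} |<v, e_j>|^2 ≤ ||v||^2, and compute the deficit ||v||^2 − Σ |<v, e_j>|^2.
Σ |<v, e_j>|^2 = 346/53; ||v||^2 = 7; deficit = 25/53

Write each e_j = u_j / sqrt(<u_j, u_j>) where u_j is the displayed integer vector. Then <v, e_j> = <v, u_j> / sqrt(<u_j, u_j>), so |<v, e_j>|^2 = <v, u_j>^2 / <u_j, u_j>.
Coefficients: <v, e_1> = 0/sqrt(7), <v, e_2> = 28/sqrt(462), <v, e_3> = 130/sqrt(3498).
Square and sum: Σ |<v, e_j>|^2 = 346/53.
Compute ||v||^2 = v·v = 7.
Deficit = 7 − 346/53 = 25/53 ≥ 0, confirming Bessel's inequality. (The deficit equals ||v − Σ <v,e_j> e_j||^2, the squared distance from v to span{e_j}.)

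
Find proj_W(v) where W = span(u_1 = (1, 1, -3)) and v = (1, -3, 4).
proj_W(v) = (-14/11, -14/11, 42/11)

Set up U = [u_1 | ... | u_1] ∈ R^(3×1). The projector onto W = col(U) is P = U (U^T U)^(-1) U^T.
Compute U^T U =
  [11],
and U^T v = (-14).
Solve U^T U · c = U^T v for the coefficients: c = (-14/11). The projection is proj_W(v) = U c.
Check: (v - proj_W(v)) · u_1 = 0  (should be 0).
Result: proj_W(v) = (-14/11, -14/11, 42/11).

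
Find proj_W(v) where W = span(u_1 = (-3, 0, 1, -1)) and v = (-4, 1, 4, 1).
proj_W(v) = (-45/11, 0, 15/11, -15/11)

Set up U = [u_1 | ... | u_1] ∈ R^(4×1). The projector onto W = col(U) is P = U (U^T U)^(-1) U^T.
Compute U^T U =
  [11],
and U^T v = (15).
Solve U^T U · c = U^T v for the coefficients: c = (15/11). The projection is proj_W(v) = U c.
Check: (v - proj_W(v)) · u_1 = 0  (should be 0).
Result: proj_W(v) = (-45/11, 0, 15/11, -15/11).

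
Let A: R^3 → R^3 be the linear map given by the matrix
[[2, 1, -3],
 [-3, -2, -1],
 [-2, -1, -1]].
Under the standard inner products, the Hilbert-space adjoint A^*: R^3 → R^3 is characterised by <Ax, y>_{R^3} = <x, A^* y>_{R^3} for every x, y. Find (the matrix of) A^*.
A^* = A^T =
[[2, -3, -2],
 [1, -2, -1],
 [-3, -1, -1]]

For real matrices with standard dot products, the defining identity <Ax, y> = <x, A^* y> gives (Ax)^T y = x^T (A^*) y, i.e. x^T A^T y = x^T (A^*) y. Since this holds for all x, y, we must have A^* = A^T. Therefore
A^* =
[[2, -3, -2],
 [1, -2, -1],
 [-3, -1, -1]].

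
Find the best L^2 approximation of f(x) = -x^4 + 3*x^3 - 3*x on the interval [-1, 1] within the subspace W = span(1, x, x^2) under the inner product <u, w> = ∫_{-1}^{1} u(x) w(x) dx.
g(x) = -6*x^2/7 - 6*x/5 + 3/35

The best approximation g ∈ W is the orthogonal projection of f onto W. Writing g = a_0 + a_1 x + a_2 x^2, the coefficients solve the normal equations G · a = b where
  G_{ij} = <φ_i, φ_j> and b_i = <f, φ_i>, with φ_0 = 1, φ_1 = x, φ_2 = x^2.
G =
  [2, 0, 2/3]
  [0, 2/3, 0]
  [2/3, 0, 2/5],
b = (-2/5, -4/5, -2/7).
Solving gives a_0 = 3/35, a_1 = -6/5, a_2 = -6/7, so
  g(x) = -6*x^2/7 - 6*x/5 + 3/35.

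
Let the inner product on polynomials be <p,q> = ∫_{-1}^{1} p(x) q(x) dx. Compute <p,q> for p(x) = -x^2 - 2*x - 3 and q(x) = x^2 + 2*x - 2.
<p,q> = 124/15

Expand the product: p(x)·q(x) = -x^4 - 4*x^3 - 5*x^2 - 2*x + 6.
∫_{-1}^{1} of each monomial x^k gives [2/(k+1) if k even, 0 if k odd]. Integrating term-by-term (or equivalently evaluating the antiderivative F(x) = -x^5/5 - x^4 - 5*x^3/3 - x^2 + 6*x at the endpoints):
  F(1) − F(−1) = 32/15 − (-92/15) = 124/15.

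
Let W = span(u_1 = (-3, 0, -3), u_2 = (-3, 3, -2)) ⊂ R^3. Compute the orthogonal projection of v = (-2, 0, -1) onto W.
proj_W(v) = (-29/19, 3/19, -28/19)

Set up U = [u_1 | ... | u_2] ∈ R^(3×2). The projector onto W = col(U) is P = U (U^T U)^(-1) U^T.
Compute U^T U =
  [18, 15]
  [15, 22],
and U^T v = (9, 8).
Solve U^T U · c = U^T v for the coefficients: c = (26/57, 1/19). The projection is proj_W(v) = U c.
Check: (v - proj_W(v)) · u_1 = 0  (should be 0).
Check: (v - proj_W(v)) · u_2 = 0  (should be 0).
Result: proj_W(v) = (-29/19, 3/19, -28/19).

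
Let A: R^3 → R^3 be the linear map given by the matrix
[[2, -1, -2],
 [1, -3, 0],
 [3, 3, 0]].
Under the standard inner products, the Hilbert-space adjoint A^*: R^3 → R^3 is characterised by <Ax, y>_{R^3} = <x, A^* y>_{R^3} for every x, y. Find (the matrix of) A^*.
A^* = A^T =
[[2, 1, 3],
 [-1, -3, 3],
 [-2, 0, 0]]

For real matrices with standard dot products, the defining identity <Ax, y> = <x, A^* y> gives (Ax)^T y = x^T (A^*) y, i.e. x^T A^T y = x^T (A^*) y. Since this holds for all x, y, we must have A^* = A^T. Therefore
A^* =
[[2, 1, 3],
 [-1, -3, 3],
 [-2, 0, 0]].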